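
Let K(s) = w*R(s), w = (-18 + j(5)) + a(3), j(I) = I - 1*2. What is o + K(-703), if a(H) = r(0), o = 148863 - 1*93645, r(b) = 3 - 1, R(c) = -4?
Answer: 55270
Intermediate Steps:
j(I) = -2 + I (j(I) = I - 2 = -2 + I)
r(b) = 2
o = 55218 (o = 148863 - 93645 = 55218)
a(H) = 2
w = -13 (w = (-18 + (-2 + 5)) + 2 = (-18 + 3) + 2 = -15 + 2 = -13)
K(s) = 52 (K(s) = -13*(-4) = 52)
o + K(-703) = 55218 + 52 = 55270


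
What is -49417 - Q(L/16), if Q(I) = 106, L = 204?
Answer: -49523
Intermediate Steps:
-49417 - Q(L/16) = -49417 - 1*106 = -49417 - 106 = -49523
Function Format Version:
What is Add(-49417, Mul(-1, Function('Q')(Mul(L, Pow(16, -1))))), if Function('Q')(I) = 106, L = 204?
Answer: -49523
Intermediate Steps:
Add(-49417, Mul(-1, Function('Q')(Mul(L, Pow(16, -1))))) = Add(-49417, Mul(-1, 106)) = Add(-49417, -106) = -49523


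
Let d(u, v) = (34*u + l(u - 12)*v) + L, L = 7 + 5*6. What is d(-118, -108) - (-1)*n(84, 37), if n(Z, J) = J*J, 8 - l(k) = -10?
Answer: -4550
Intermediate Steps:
l(k) = 18 (l(k) = 8 - 1*(-10) = 8 + 10 = 18)
L = 37 (L = 7 + 30 = 37)
n(Z, J) = J²
d(u, v) = 37 + 18*v + 34*u (d(u, v) = (34*u + 18*v) + 37 = (18*v + 34*u) + 37 = 37 + 18*v + 34*u)
d(-118, -108) - (-1)*n(84, 37) = (37 + 18*(-108) + 34*(-118)) - (-1)*37² = (37 - 1944 - 4012) - (-1)*1369 = -5919 - 1*(-1369) = -5919 + 1369 = -4550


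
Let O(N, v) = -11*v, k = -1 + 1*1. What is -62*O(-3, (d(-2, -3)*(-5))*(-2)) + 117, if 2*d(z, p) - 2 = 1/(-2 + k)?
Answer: 5232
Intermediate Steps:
k = 0 (k = -1 + 1 = 0)
d(z, p) = 3/4 (d(z, p) = 1 + 1/(2*(-2 + 0)) = 1 + (1/2)/(-2) = 1 + (1/2)*(-1/2) = 1 - 1/4 = 3/4)
-62*O(-3, (d(-2, -3)*(-5))*(-2)) + 117 = -(-682)*((3/4)*(-5))*(-2) + 117 = -(-682)*(-15/4*(-2)) + 117 = -(-682)*15/2 + 117 = -62*(-165/2) + 117 = 5115 + 117 = 5232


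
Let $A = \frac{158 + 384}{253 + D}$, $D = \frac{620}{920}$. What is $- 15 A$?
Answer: $- \frac{373980}{11669} \approx -32.049$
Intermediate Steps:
$D = \frac{31}{46}$ ($D = 620 \cdot \frac{1}{920} = \frac{31}{46} \approx 0.67391$)
$A = \frac{24932}{11669}$ ($A = \frac{158 + 384}{253 + \frac{31}{46}} = \frac{542}{\frac{11669}{46}} = 542 \cdot \frac{46}{11669} = \frac{24932}{11669} \approx 2.1366$)
$- 15 A = \left(-15\right) \frac{24932}{11669} = - \frac{373980}{11669}$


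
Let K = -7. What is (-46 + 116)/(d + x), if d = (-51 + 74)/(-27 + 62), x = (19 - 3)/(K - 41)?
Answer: 3675/17 ≈ 216.18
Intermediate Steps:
x = -⅓ (x = (19 - 3)/(-7 - 41) = 16/(-48) = 16*(-1/48) = -⅓ ≈ -0.33333)
d = 23/35 ≈ 0.65714
(-46 + 116)/(d + x) = (-46 + 116)/(23/35 - ⅓) = 70/(34/105) = (105/34)*70 = 3675/17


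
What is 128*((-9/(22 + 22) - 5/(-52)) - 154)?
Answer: -2820800/143 ≈ -19726.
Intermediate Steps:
128*((-9/(22 + 22) - 5/(-52)) - 154) = 128*((-9/44 - 5*(-1/52)) - 154) = 128*((-9*1/44 + 5/52) - 154) = 128*((-9/44 + 5/52) - 154) = 128*(-31/286 - 154) = 128*(-44075/286) = -2820800/143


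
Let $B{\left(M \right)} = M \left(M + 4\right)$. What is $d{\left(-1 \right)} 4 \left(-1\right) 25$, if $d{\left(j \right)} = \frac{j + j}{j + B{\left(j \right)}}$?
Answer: $-50$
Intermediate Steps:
$B{\left(M \right)} = M \left(4 + M\right)$
$d{\left(j \right)} = \frac{2 j}{j + j \left(4 + j\right)}$ ($d{\left(j \right)} = \frac{j + j}{j + j \left(4 + j\right)} = \frac{2 j}{j + j \left(4 + j\right)}$)
$d{\left(-1 \right)} 4 \left(-1\right) 25 = \frac{2}{5 - 1} \cdot 4 \left(-1\right) 25 = \frac{2}{4} \left(-4\right) 25 = 2 \cdot \frac{1}{4} \left(-4\right) 25 = \frac{1}{2} \left(-4\right) 25 = \left(-2\right) 25 = -50$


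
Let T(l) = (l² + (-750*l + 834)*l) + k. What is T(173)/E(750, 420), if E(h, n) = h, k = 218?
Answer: -7424107/250 ≈ -29696.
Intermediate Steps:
T(l) = 218 + l² + l*(834 - 750*l) (T(l) = (l² + (-750*l + 834)*l) + 218 = (l² + (834 - 750*l)*l) + 218 = (l² + l*(834 - 750*l)) + 218 = 218 + l² + l*(834 - 750*l))
T(173)/E(750, 420) = (218 - 749*173² + 834*173)/750 = (218 - 749*29929 + 144282)*(1/750) = (218 - 22416821 + 144282)*(1/750) = -22272321*1/750 = -7424107/250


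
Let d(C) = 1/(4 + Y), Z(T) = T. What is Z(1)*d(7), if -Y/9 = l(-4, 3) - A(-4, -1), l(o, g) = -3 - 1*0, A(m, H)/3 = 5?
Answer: 1/166 ≈ 0.0060241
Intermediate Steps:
A(m, H) = 15 (A(m, H) = 3*5 = 15)
l(o, g) = -3 (l(o, g) = -3 + 0 = -3)
Y = 162 (Y = -9*(-3 - 1*15) = -9*(-3 - 15) = -9*(-18) = 162)
d(C) = 1/166 (d(C) = 1/(4 + 162) = 1/166)
Z(1)*d(7) = 1*(1/166) = 1/166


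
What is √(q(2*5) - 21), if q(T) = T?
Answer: I*√11 ≈ 3.3166*I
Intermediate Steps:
√(q(2*5) - 21) = √(2*5 - 21) = √(10 - 21) = √(-11) = I*√11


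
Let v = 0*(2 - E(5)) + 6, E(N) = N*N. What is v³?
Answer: 216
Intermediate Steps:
E(N) = N²
v = 6 (v = 0*(2 - 1*5²) + 6 = 0*(2 - 1*25) + 6 = 0*(2 - 25) + 6 = 0*(-23) + 6 = 0 + 6 = 6)
v³ = 6³ = 216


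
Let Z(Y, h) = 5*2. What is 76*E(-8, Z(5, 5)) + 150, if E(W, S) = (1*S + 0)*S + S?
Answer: 8510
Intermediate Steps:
Z(Y, h) = 10
E(W, S) = S + S**2 (E(W, S) = (S + 0)*S + S = S*S + S = S**2 + S = S + S**2)
76*E(-8, Z(5, 5)) + 150 = 76*(10*(1 + 10)) + 150 = 76*(10*11) + 150 = 76*110 + 150 = 8360 + 150 = 8510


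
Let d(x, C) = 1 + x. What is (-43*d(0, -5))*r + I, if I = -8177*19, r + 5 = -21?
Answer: -154245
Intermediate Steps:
r = -26 (r = -5 - 21 = -26)
I = -155363
(-43*d(0, -5))*r + I = -43*(1 + 0)*(-26) - 155363 = -43*1*(-26) - 155363 = -43*(-26) - 155363 = 1118 - 155363 = -154245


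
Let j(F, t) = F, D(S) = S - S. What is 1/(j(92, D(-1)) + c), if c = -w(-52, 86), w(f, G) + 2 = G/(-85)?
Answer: 85/8076 ≈ 0.010525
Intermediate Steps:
D(S) = 0
w(f, G) = -2 - G/85 (w(f, G) = -2 + G/(-85) = -2 + G*(-1/85) = -2 - G/85)
c = 256/85 (c = -(-2 - 1/85*86) = -(-2 - 86/85) = -1*(-256/85) = 256/85 ≈ 3.0118)
1/(j(92, D(-1)) + c) = 1/(92 + 256/85) = 1/(8076/85) = 85/8076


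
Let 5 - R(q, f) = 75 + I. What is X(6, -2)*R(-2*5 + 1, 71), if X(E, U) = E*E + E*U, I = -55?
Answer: -360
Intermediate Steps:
X(E, U) = E**2 + E*U
R(q, f) = -15 (R(q, f) = 5 - (75 - 55) = 5 - 1*20 = 5 - 20 = -15)
X(6, -2)*R(-2*5 + 1, 71) = (6*(6 - 2))*(-15) = (6*4)*(-15) = 24*(-15) = -360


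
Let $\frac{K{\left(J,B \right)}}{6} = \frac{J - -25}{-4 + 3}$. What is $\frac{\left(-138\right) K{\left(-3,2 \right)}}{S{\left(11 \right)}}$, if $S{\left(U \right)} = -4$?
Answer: $-4554$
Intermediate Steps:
$K{\left(J,B \right)} = -150 - 6 J$ ($K{\left(J,B \right)} = 6 \frac{J - -25}{-4 + 3} = 6 \frac{J + 25}{-1} = 6 \left(25 + J\right) \left(-1\right) = 6 \left(-25 - J\right) = -150 - 6 J$)
$\frac{\left(-138\right) K{\left(-3,2 \right)}}{S{\left(11 \right)}} = \frac{\left(-138\right) \left(-150 - -18\right)}{-4} = - 138 \left(-150 + 18\right) \left(- \frac{1}{4}\right) = \left(-138\right) \left(-132\right) \left(- \frac{1}{4}\right) = 18216 \left(- \frac{1}{4}\right) = -4554$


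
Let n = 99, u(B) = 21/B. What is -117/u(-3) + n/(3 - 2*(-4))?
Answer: 180/7 ≈ 25.714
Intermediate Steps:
-117/u(-3) + n/(3 - 2*(-4)) = -117/(21/(-3)) + 99/(3 - 2*(-4)) = -117/(21*(-⅓)) + 99/(3 + 8) = -117/(-7) + 99/11 = -117*(-⅐) + 99*(1/11) = 117/7 + 9 = 180/7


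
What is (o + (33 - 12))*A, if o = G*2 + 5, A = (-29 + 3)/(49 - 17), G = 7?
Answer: -65/2 ≈ -32.500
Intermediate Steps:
A = -13/16 (A = -26/32 = -26*1/32 = -13/16 ≈ -0.81250)
o = 19 (o = 7*2 + 5 = 14 + 5 = 19)
(o + (33 - 12))*A = (19 + (33 - 12))*(-13/16) = (19 + 21)*(-13/16) = 40*(-13/16) = -65/2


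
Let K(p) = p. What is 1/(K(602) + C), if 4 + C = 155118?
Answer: 1/155716 ≈ 6.4219e-6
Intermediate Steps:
C = 155114 (C = -4 + 155118 = 155114)
1/(K(602) + C) = 1/(602 + 155114) = 1/155716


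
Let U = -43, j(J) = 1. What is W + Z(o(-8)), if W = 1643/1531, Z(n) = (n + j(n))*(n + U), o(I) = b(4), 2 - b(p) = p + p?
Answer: 376738/1531 ≈ 246.07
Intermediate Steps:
b(p) = 2 - 2*p (b(p) = 2 - (p + p) = 2 - 2*p)
o(I) = -6 (o(I) = 2 - 2*4 = 2 - 8 = -6)
Z(n) = (1 + n)*(-43 + n) (Z(n) = (n + 1)*(n - 43) = (1 + n)*(-43 + n))
W = 1643/1531 (W = 1643*(1/1531) = 1643/1531 ≈ 1.0732)
W + Z(o(-8)) = 1643/1531 + (-43 + (-6)**2 - 42*(-6)) = 1643/1531 + (-43 + 36 + 252) = 1643/1531 + 245 = 376738/1531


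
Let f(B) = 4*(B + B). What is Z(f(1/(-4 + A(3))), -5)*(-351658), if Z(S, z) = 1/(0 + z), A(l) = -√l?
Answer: 351658/5 ≈ 70332.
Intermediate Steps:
f(B) = 8*B (f(B) = 4*(2*B) = 8*B)
Z(S, z) = 1/z
Z(f(1/(-4 + A(3))), -5)*(-351658) = -351658/(-5) = -⅕*(-351658) = 351658/5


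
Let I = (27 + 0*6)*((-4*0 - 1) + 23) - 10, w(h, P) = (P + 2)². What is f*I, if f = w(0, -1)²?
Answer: 584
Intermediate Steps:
w(h, P) = (2 + P)²
f = 1 (f = ((2 - 1)²)² = (1²)² = 1² = 1)
I = 584 (I = (27 + 0)*((0 - 1) + 23) - 10 = 27*(-1 + 23) - 10 = 27*22 - 10 = 594 - 10 = 584)
f*I = 1*584 = 584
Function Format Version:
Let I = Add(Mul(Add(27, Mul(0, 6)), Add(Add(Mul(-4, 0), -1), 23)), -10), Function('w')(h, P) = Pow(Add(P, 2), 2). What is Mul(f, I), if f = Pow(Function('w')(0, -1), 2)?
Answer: 584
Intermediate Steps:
Function('w')(h, P) = Pow(Add(2, P), 2)
f = 1 (f = Pow(Pow(Add(2, -1), 2), 2) = Pow(Pow(1, 2), 2) = Pow(1, 2) = 1)
I = 584 (I = Add(Mul(Add(27, 0), Add(Add(0, -1), 23)), -10) = Add(Mul(27, Add(-1, 23)), -10) = Add(Mul(27, 22), -10) = Add(594, -10) = 584)
Mul(f, I) = Mul(1, 584) = 584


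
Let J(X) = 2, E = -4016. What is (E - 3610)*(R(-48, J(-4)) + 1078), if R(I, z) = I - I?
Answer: -8220828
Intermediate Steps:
R(I, z) = 0
(E - 3610)*(R(-48, J(-4)) + 1078) = (-4016 - 3610)*(0 + 1078) = -7626*1078 = -8220828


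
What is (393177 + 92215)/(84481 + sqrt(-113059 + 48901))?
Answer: 41006401552/7137103519 - 8251664*I*sqrt(222)/7137103519 ≈ 5.7455 - 0.017226*I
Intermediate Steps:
(393177 + 92215)/(84481 + sqrt(-113059 + 48901)) = 485392/(84481 + sqrt(-64158)) = 485392/(84481 + 17*I*sqrt(222))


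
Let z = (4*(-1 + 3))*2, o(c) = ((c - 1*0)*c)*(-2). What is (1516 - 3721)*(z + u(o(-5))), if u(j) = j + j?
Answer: 185220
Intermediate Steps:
o(c) = -2*c² (o(c) = ((c + 0)*c)*(-2) = (c*c)*(-2) = c²*(-2) = -2*c²)
u(j) = 2*j
z = 16 (z = (4*2)*2 = 8*2 = 16)
(1516 - 3721)*(z + u(o(-5))) = (1516 - 3721)*(16 + 2*(-2*(-5)²)) = -2205*(16 + 2*(-2*25)) = -2205*(16 + 2*(-50)) = -2205*(16 - 100) = -2205*(-84) = 185220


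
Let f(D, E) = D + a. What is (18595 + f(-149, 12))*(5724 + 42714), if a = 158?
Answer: 901140552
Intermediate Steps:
f(D, E) = 158 + D (f(D, E) = D + 158 = 158 + D)
(18595 + f(-149, 12))*(5724 + 42714) = (18595 + (158 - 149))*(5724 + 42714) = (18595 + 9)*48438 = 18604*48438 = 901140552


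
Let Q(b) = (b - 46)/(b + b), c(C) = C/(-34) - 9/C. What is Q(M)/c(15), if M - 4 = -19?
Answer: -1037/531 ≈ -1.9529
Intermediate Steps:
c(C) = -9/C - C/34 (c(C) = C*(-1/34) - 9/C = -C/34 - 9/C = -9/C - C/34)
M = -15 (M = 4 - 19 = -15)
Q(b) = (-46 + b)/(2*b) (Q(b) = (-46 + b)/((2*b)) = (-46 + b)*(1/(2*b)) = (-46 + b)/(2*b))
Q(M)/c(15) = ((1/2)*(-46 - 15)/(-15))/(-9/15 - 1/34*15) = ((1/2)*(-1/15)*(-61))/(-9*1/15 - 15/34) = 61/(30*(-3/5 - 15/34)) = 61/(30*(-177/170)) = (61/30)*(-170/177) = -1037/531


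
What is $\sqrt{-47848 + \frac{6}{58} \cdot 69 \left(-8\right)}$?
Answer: $\frac{56 i \sqrt{12847}}{29} \approx 218.87 i$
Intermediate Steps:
$\sqrt{-47848 + \frac{6}{58} \cdot 69 \left(-8\right)} = \sqrt{-47848 + 6 \cdot \frac{1}{58} \cdot 69 \left(-8\right)} = \sqrt{-47848 + \frac{3}{29} \cdot 69 \left(-8\right)} = \sqrt{-47848 + \frac{207}{29} \left(-8\right)} = \sqrt{-47848 - \frac{1656}{29}} = \sqrt{- \frac{1389248}{29}} = \frac{56 i \sqrt{12847}}{29}$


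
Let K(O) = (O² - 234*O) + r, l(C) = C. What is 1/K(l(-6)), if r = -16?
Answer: 1/1424 ≈ 0.00070225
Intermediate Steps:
K(O) = -16 + O² - 234*O (K(O) = (O² - 234*O) - 16 = -16 + O² - 234*O)
1/K(l(-6)) = 1/(-16 + (-6)² - 234*(-6)) = 1/(-16 + 36 + 1404) = 1/1424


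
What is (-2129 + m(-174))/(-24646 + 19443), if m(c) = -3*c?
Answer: 1607/5203 ≈ 0.30886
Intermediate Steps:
(-2129 + m(-174))/(-24646 + 19443) = (-2129 - 3*(-174))/(-24646 + 19443) = (-2129 + 522)/(-5203) = -1607*(-1/5203) = 1607/5203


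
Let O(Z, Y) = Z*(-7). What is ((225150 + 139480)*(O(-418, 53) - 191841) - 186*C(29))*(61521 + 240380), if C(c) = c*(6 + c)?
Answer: -20796228560221240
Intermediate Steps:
O(Z, Y) = -7*Z
((225150 + 139480)*(O(-418, 53) - 191841) - 186*C(29))*(61521 + 240380) = ((225150 + 139480)*(-7*(-418) - 191841) - 5394*(6 + 29))*(61521 + 240380) = (364630*(2926 - 191841) - 5394*35)*301901 = (364630*(-188915) - 186*1015)*301901 = (-68884076450 - 188790)*301901 = -68884265240*301901 = -20796228560221240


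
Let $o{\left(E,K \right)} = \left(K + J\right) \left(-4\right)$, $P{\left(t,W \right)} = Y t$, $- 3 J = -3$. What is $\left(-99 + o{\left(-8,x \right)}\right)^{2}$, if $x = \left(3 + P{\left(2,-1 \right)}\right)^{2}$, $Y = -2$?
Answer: $11449$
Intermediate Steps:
$J = 1$ ($J = \left(- \frac{1}{3}\right) \left(-3\right) = 1$)
$P{\left(t,W \right)} = - 2 t$
$x = 1$ ($x = \left(3 - 4\right)^{2} = \left(-1\right)^{2} = 1$)
$o{\left(E,K \right)} = -4 - 4 K$ ($o{\left(E,K \right)} = \left(K + 1\right) \left(-4\right) = \left(1 + K\right) \left(-4\right) = -4 - 4 K$)
$\left(-99 + o{\left(-8,x \right)}\right)^{2} = \left(-99 - 8\right)^{2} = \left(-107\right)^{2} = 11449$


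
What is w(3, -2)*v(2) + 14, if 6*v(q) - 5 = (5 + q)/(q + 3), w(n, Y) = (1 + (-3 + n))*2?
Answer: 242/15 ≈ 16.133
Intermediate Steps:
w(n, Y) = -4 + 2*n (w(n, Y) = (-2 + n)*2 = -4 + 2*n)
v(q) = ⅚ + (5 + q)/(6*(3 + q)) (v(q) = ⅚ + ((5 + q)/(q + 3))/6 = ⅚ + ((5 + q)/(3 + q))/6 = ⅚ + (5 + q)/(6*(3 + q)))
w(3, -2)*v(2) + 14 = (-4 + 2*3)*((10/3 + 2)/(3 + 2)) + 14 = (-4 + 6)*((16/3)/5) + 14 = 2*((⅕)*(16/3)) + 14 = 2*(16/15) + 14 = 32/15 + 14 = 242/15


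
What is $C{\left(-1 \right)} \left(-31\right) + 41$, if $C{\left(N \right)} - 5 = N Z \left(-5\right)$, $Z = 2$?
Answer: $-424$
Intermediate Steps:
$C{\left(N \right)} = 5 - 10 N$ ($C{\left(N \right)} = 5 + N 2 \left(-5\right) = 5 + 2 N \left(-5\right) = 5 - 10 N$)
$C{\left(-1 \right)} \left(-31\right) + 41 = \left(5 - -10\right) \left(-31\right) + 41 = \left(5 + 10\right) \left(-31\right) + 41 = 15 \left(-31\right) + 41 = -465 + 41 = -424$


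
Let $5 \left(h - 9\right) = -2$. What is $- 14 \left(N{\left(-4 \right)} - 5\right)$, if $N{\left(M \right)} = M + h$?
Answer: $\frac{28}{5} \approx 5.6$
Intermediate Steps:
$h = \frac{43}{5}$ ($h = 9 + \frac{1}{5} \left(-2\right) = 9 - \frac{2}{5} = \frac{43}{5} \approx 8.6$)
$N{\left(M \right)} = \frac{43}{5} + M$ ($N{\left(M \right)} = M + \frac{43}{5} = \frac{43}{5} + M$)
$- 14 \left(N{\left(-4 \right)} - 5\right) = - 14 \left(\left(\frac{43}{5} - 4\right) - 5\right) = - 14 \left(\frac{23}{5} - 5\right) = \left(-14\right) \left(- \frac{2}{5}\right) = \frac{28}{5}$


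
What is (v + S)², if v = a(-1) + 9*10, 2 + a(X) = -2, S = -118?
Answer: 1024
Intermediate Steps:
a(X) = -4 (a(X) = -2 - 2 = -4)
v = 86 (v = -4 + 9*10 = -4 + 90 = 86)
(v + S)² = (86 - 118)² = (-32)² = 1024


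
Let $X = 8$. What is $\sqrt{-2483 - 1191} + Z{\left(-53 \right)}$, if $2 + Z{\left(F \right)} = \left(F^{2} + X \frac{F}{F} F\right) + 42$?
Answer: $2425 + i \sqrt{3674} \approx 2425.0 + 60.614 i$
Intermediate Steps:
$Z{\left(F \right)} = 40 + F^{2} + 8 F$ ($Z{\left(F \right)} = -2 + \left(\left(F^{2} + 8 \frac{F}{F} F\right) + 42\right) = -2 + \left(\left(F^{2} + 8 \cdot 1 F\right) + 42\right) = -2 + \left(\left(F^{2} + 8 F\right) + 42\right) = -2 + \left(42 + F^{2} + 8 F\right) = 40 + F^{2} + 8 F$)
$\sqrt{-2483 - 1191} + Z{\left(-53 \right)} = \sqrt{-2483 - 1191} + \left(40 + \left(-53\right)^{2} + 8 \left(-53\right)\right) = \sqrt{-3674} + \left(40 + 2809 - 424\right) = i \sqrt{3674} + 2425 = 2425 + i \sqrt{3674}$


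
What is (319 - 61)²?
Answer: 66564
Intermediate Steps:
(319 - 61)² = 258² = 66564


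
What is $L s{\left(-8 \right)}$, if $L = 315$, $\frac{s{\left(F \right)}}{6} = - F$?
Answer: $15120$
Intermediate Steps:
$s{\left(F \right)} = - 6 F$ ($s{\left(F \right)} = 6 \left(- F\right) = - 6 F$)
$L s{\left(-8 \right)} = 315 \left(\left(-6\right) \left(-8\right)\right) = 315 \cdot 48 = 15120$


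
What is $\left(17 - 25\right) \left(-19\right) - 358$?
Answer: $-206$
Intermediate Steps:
$\left(17 - 25\right) \left(-19\right) - 358 = \left(-8\right) \left(-19\right) - 358 = 152 - 358 = -206$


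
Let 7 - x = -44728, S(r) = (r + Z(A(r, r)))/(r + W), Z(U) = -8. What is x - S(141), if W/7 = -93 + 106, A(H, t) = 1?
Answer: 10378387/232 ≈ 44734.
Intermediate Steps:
W = 91 (W = 7*(-93 + 106) = 7*13 = 91)
S(r) = (-8 + r)/(91 + r) (S(r) = (r - 8)/(r + 91) = (-8 + r)/(91 + r))
x = 44735 (x = 7 - 1*(-44728) = 7 + 44728 = 44735)
x - S(141) = 44735 - (-8 + 141)/(91 + 141) = 44735 - 133/232 = 10378387/232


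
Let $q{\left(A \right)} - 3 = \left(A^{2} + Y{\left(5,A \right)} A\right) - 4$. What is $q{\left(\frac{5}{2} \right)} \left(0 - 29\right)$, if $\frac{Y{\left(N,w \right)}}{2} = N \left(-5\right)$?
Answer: $\frac{13891}{4} \approx 3472.8$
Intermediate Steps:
$Y{\left(N,w \right)} = - 10 N$ ($Y{\left(N,w \right)} = 2 N \left(-5\right) = 2 \left(- 5 N\right) = - 10 N$)
$q{\left(A \right)} = -1 + A^{2} - 50 A$ ($q{\left(A \right)} = 3 - \left(4 - A^{2} - \left(-10\right) 5 A\right) = 3 - \left(4 - A^{2} + 50 A\right) = -1 + A^{2} - 50 A$)
$q{\left(\frac{5}{2} \right)} \left(0 - 29\right) = \left(-1 + \left(\frac{5}{2}\right)^{2} - 50 \cdot \frac{5}{2}\right) \left(0 - 29\right) = \left(-1 + \left(5 \cdot \frac{1}{2}\right)^{2} - 50 \cdot 5 \cdot \frac{1}{2}\right) \left(-29\right) = \left(-1 + \left(\frac{5}{2}\right)^{2} - 125\right) \left(-29\right) = \left(-1 + \frac{25}{4} - 125\right) \left(-29\right) = \left(- \frac{479}{4}\right) \left(-29\right) = \frac{13891}{4}$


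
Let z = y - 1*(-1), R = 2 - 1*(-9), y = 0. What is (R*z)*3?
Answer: 33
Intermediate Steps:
R = 11 (R = 2 + 9 = 11)
z = 1 (z = 0 - 1*(-1) = 0 + 1 = 1)
(R*z)*3 = (11*1)*3 = 11*3 = 33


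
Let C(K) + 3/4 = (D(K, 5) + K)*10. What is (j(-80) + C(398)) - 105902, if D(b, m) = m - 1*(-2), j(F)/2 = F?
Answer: -408051/4 ≈ -1.0201e+5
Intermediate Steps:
j(F) = 2*F
D(b, m) = 2 + m (D(b, m) = m + 2 = 2 + m)
C(K) = 277/4 + 10*K (C(K) = -¾ + ((2 + 5) + K)*10 = -¾ + (7 + K)*10 = -¾ + (70 + 10*K) = 277/4 + 10*K)
(j(-80) + C(398)) - 105902 = (2*(-80) + (277/4 + 10*398)) - 105902 = (-160 + (277/4 + 3980)) - 105902 = (-160 + 16197/4) - 105902 = 15557/4 - 105902 = -408051/4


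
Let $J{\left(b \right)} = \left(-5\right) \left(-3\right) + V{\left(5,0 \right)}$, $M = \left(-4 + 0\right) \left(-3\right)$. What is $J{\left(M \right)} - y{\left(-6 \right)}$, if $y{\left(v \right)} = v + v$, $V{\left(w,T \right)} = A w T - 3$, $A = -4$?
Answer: $24$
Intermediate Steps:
$V{\left(w,T \right)} = -3 - 4 T w$ ($V{\left(w,T \right)} = - 4 w T - 3 = - 4 T w - 3 = -3 - 4 T w$)
$y{\left(v \right)} = 2 v$
$M = 12$ ($M = \left(-4\right) \left(-3\right) = 12$)
$J{\left(b \right)} = 12$ ($J{\left(b \right)} = \left(-5\right) \left(-3\right) - \left(3 + 0 \cdot 5\right) = 15 + \left(-3 + 0\right) = 15 - 3 = 12$)
$J{\left(M \right)} - y{\left(-6 \right)} = 12 - 2 \left(-6\right) = 12 - -12 = 12 + 12 = 24$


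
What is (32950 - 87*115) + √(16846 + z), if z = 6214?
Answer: 22945 + 2*√5765 ≈ 23097.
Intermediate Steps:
(32950 - 87*115) + √(16846 + z) = (32950 - 87*115) + √(16846 + 6214) = (32950 - 10005) + √23060 = 22945 + 2*√5765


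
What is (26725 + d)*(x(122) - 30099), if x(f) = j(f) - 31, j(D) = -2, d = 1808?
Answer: -859756356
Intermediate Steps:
x(f) = -33 (x(f) = -2 - 31 = -33)
(26725 + d)*(x(122) - 30099) = (26725 + 1808)*(-33 - 30099) = 28533*(-30132) = -859756356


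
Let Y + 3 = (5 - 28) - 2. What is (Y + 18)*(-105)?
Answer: 1050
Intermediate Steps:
Y = -28 (Y = -3 + ((5 - 28) - 2) = -3 + (-23 - 2) = -3 - 25 = -28)
(Y + 18)*(-105) = (-28 + 18)*(-105) = -10*(-105) = 1050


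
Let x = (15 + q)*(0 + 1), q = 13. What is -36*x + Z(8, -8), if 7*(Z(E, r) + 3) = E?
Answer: -7069/7 ≈ -1009.9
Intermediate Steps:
x = 28 (x = (15 + 13)*(0 + 1) = 28*1 = 28)
Z(E, r) = -3 + E/7
-36*x + Z(8, -8) = -36*28 + (-3 + (⅐)*8) = -1008 + (-3 + 8/7) = -1008 - 13/7 = -7069/7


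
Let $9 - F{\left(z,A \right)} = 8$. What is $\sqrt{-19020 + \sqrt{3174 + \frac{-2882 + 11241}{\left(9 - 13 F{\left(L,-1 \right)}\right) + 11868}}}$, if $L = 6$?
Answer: $\frac{\sqrt{-167321907120 + 1483 \sqrt{111713485370}}}{2966} \approx 137.71 i$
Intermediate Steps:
$F{\left(z,A \right)} = 1$ ($F{\left(z,A \right)} = 9 - 8 = 1$)
$\sqrt{-19020 + \sqrt{3174 + \frac{-2882 + 11241}{\left(9 - 13 F{\left(L,-1 \right)}\right) + 11868}}} = \sqrt{-19020 + \sqrt{3174 + \frac{-2882 + 11241}{\left(9 - 13\right) + 11868}}} = \sqrt{-19020 + \sqrt{3174 + \frac{8359}{\left(9 - 13\right) + 11868}}} = \sqrt{-19020 + \sqrt{3174 + \frac{8359}{-4 + 11868}}} = \sqrt{-19020 + \sqrt{3174 + \frac{8359}{11864}}} = \sqrt{-19020 + \sqrt{\frac{37664695}{11864}}} = \sqrt{-19020 + \frac{\sqrt{111713485370}}{5932}}$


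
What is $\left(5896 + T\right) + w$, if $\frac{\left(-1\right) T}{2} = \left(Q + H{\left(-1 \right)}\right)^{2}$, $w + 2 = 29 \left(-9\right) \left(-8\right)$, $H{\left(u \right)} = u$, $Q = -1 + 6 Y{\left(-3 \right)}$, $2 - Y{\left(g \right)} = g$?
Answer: $6414$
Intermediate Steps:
$Y{\left(g \right)} = 2 - g$
$Q = 29$ ($Q = -1 + 6 \left(2 - -3\right) = -1 + 6 \left(2 + 3\right) = -1 + 6 \cdot 5 = -1 + 30 = 29$)
$w = 2086$ ($w = -2 + 29 \left(-9\right) \left(-8\right) = -2 - -2088 = -2 + 2088 = 2086$)
$T = -1568$ ($T = - 2 \left(29 - 1\right)^{2} = - 2 \cdot 28^{2} = \left(-2\right) 784 = -1568$)
$\left(5896 + T\right) + w = \left(5896 - 1568\right) + 2086 = 4328 + 2086 = 6414$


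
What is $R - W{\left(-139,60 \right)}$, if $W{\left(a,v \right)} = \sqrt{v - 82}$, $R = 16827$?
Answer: $16827 - i \sqrt{22} \approx 16827.0 - 4.6904 i$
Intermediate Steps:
$W{\left(a,v \right)} = \sqrt{-82 + v}$
$R - W{\left(-139,60 \right)} = 16827 - \sqrt{-82 + 60} = 16827 - \sqrt{-22} = 16827 - i \sqrt{22}$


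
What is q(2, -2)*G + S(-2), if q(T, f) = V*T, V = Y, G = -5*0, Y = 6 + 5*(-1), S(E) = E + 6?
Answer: 4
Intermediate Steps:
S(E) = 6 + E
Y = 1 (Y = 6 - 5 = 1)
G = 0
V = 1
q(T, f) = T (q(T, f) = 1*T = T)
q(2, -2)*G + S(-2) = 2*0 + (6 - 2) = 0 + 4 = 4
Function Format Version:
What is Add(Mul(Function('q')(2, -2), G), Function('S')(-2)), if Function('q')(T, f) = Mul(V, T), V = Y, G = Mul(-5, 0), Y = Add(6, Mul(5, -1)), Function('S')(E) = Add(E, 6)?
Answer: 4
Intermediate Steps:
Function('S')(E) = Add(6, E)
Y = 1 (Y = Add(6, -5) = 1)
G = 0
V = 1
Function('q')(T, f) = T (Function('q')(T, f) = Mul(1, T) = T)
Add(Mul(Function('q')(2, -2), G), Function('S')(-2)) = Add(Mul(2, 0), Add(6, -2)) = Add(0, 4) = 4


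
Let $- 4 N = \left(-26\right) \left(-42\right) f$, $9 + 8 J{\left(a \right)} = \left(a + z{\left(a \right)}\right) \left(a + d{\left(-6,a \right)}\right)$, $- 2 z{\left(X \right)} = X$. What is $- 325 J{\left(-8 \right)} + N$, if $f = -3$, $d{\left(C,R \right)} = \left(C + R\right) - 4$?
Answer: $- \frac{24323}{8} \approx -3040.4$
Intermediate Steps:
$z{\left(X \right)} = - \frac{X}{2}$
$d{\left(C,R \right)} = -4 + C + R$
$J{\left(a \right)} = - \frac{9}{8} + \frac{a \left(-10 + 2 a\right)}{16}$ ($J{\left(a \right)} = - \frac{9}{8} + \frac{\left(a - \frac{a}{2}\right) \left(a - \left(10 - a\right)\right)}{8} = - \frac{9}{8} + \frac{\frac{a}{2} \left(a + \left(-10 + a\right)\right)}{8} = - \frac{9}{8} + \frac{\frac{a}{2} \left(-10 + 2 a\right)}{8} = - \frac{9}{8} + \frac{\frac{1}{2} a \left(-10 + 2 a\right)}{8} = - \frac{9}{8} + \frac{a \left(-10 + 2 a\right)}{16}$)
$N = 819$ ($N = - \frac{\left(-26\right) \left(-42\right) \left(-3\right)}{4} = - \frac{1092 \left(-3\right)}{4} = \left(- \frac{1}{4}\right) \left(-3276\right) = 819$)
$- 325 J{\left(-8 \right)} + N = - 325 \left(- \frac{9}{8} - -5 + \frac{\left(-8\right)^{2}}{8}\right) + 819 = - 325 \left(- \frac{9}{8} + 5 + \frac{1}{8} \cdot 64\right) + 819 = - 325 \left(- \frac{9}{8} + 5 + 8\right) + 819 = \left(-325\right) \frac{95}{8} + 819 = - \frac{30875}{8} + 819 = - \frac{24323}{8}$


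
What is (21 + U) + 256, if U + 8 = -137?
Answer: 132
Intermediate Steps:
U = -145 (U = -8 - 137 = -145)
(21 + U) + 256 = (21 - 145) + 256 = -124 + 256 = 132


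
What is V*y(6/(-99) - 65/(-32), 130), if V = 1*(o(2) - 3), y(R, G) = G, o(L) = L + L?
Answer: 130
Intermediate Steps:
o(L) = 2*L
V = 1 (V = 1*(2*2 - 3) = 1*(4 - 3) = 1*1 = 1)
V*y(6/(-99) - 65/(-32), 130) = 1*130 = 130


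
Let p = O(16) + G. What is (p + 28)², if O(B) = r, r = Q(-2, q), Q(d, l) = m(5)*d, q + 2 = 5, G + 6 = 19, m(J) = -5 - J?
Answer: 3721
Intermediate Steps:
G = 13 (G = -6 + 19 = 13)
q = 3 (q = -2 + 5 = 3)
Q(d, l) = -10*d (Q(d, l) = (-5 - 1*5)*d = (-5 - 5)*d = -10*d)
r = 20 (r = -10*(-2) = 20)
O(B) = 20
p = 33 (p = 20 + 13 = 33)
(p + 28)² = (33 + 28)² = 61² = 3721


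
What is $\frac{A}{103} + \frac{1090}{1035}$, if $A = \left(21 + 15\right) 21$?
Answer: $\frac{178946}{21321} \approx 8.3929$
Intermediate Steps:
$A = 756$ ($A = 36 \cdot 21 = 756$)
$\frac{A}{103} + \frac{1090}{1035} = \frac{756}{103} + \frac{1090}{1035} = 756 \cdot \frac{1}{103} + 1090 \cdot \frac{1}{1035} = \frac{756}{103} + \frac{218}{207} = \frac{178946}{21321}$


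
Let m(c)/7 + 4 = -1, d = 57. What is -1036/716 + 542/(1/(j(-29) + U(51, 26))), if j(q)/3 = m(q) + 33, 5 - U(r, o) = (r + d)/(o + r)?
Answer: -17968273/13783 ≈ -1303.7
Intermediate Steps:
m(c) = -35 (m(c) = -28 + 7*(-1) = -28 - 7 = -35)
U(r, o) = 5 - (57 + r)/(o + r) (U(r, o) = 5 - (r + 57)/(o + r) = 5 - (57 + r)/(o + r))
j(q) = -6 (j(q) = 3*(-35 + 33) = 3*(-2) = -6)
-1036/716 + 542/(1/(j(-29) + U(51, 26))) = -1036/716 + 542/(1/(-6 + (-57 + 4*51 + 5*26)/(26 + 51))) = -1036*1/716 + 542/(1/(-6 + (-57 + 204 + 130)/77)) = -259/179 + 542/(1/(-6 + (1/77)*277)) = -259/179 + 542/(1/(-6 + 277/77)) = -259/179 + 542/(1/(-185/77)) = -259/179 + 542/(-77/185) = -259/179 + 542*(-185/77) = -259/179 - 100270/77 = -17968273/13783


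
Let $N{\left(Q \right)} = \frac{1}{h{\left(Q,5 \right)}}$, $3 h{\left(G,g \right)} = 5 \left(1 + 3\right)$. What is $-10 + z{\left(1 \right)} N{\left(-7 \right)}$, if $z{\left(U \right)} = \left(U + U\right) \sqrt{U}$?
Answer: $- \frac{97}{10} \approx -9.7$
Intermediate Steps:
$h{\left(G,g \right)} = \frac{20}{3}$ ($h{\left(G,g \right)} = \frac{5 \left(1 + 3\right)}{3} = \frac{5 \cdot 4}{3} = \frac{1}{3} \cdot 20 = \frac{20}{3}$)
$N{\left(Q \right)} = \frac{3}{20}$ ($N{\left(Q \right)} = \frac{1}{\frac{20}{3}} = \frac{3}{20}$)
$z{\left(U \right)} = 2 U^{\frac{3}{2}}$ ($z{\left(U \right)} = 2 U \sqrt{U} = 2 U^{\frac{3}{2}}$)
$-10 + z{\left(1 \right)} N{\left(-7 \right)} = -10 + 2 \cdot 1^{\frac{3}{2}} \cdot \frac{3}{20} = -10 + 2 \cdot 1 \cdot \frac{3}{20} = -10 + 2 \cdot \frac{3}{20} = -10 + \frac{3}{10} = - \frac{97}{10}$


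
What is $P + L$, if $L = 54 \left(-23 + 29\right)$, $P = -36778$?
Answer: $-36454$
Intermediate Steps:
$L = 324$ ($L = 54 \cdot 6 = 324$)
$P + L = -36778 + 324 = -36454$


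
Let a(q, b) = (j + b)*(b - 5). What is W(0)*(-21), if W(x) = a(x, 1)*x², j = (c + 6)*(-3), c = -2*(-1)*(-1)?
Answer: 0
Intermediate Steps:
c = -2 (c = 2*(-1) = -2)
j = -12 (j = (-2 + 6)*(-3) = 4*(-3) = -12)
a(q, b) = (-12 + b)*(-5 + b) (a(q, b) = (-12 + b)*(b - 5) = (-12 + b)*(-5 + b))
W(x) = 44*x² (W(x) = (60 + 1² - 17*1)*x² = (60 + 1 - 17)*x² = 44*x²)
W(0)*(-21) = (44*0²)*(-21) = (44*0)*(-21) = 0*(-21) = 0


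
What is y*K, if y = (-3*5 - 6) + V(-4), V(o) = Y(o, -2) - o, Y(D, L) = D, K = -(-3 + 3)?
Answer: 0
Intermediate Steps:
K = 0 (K = -1*0 = 0)
V(o) = 0 (V(o) = o - o = 0)
y = -21 (y = (-3*5 - 6) + 0 = (-15 - 6) + 0 = -21 + 0 = -21)
y*K = -21*0 = 0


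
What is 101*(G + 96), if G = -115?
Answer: -1919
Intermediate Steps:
101*(G + 96) = 101*(-115 + 96) = 101*(-19) = -1919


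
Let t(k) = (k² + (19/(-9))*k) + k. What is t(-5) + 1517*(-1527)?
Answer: -20847856/9 ≈ -2.3164e+6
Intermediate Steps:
t(k) = k² - 10*k/9 (t(k) = (k² + (19*(-⅑))*k) + k = (k² - 19*k/9) + k = k² - 10*k/9)
t(-5) + 1517*(-1527) = (⅑)*(-5)*(-10 + 9*(-5)) + 1517*(-1527) = (⅑)*(-5)*(-10 - 45) - 2316459 = (⅑)*(-5)*(-55) - 2316459 = 275/9 - 2316459 = -20847856/9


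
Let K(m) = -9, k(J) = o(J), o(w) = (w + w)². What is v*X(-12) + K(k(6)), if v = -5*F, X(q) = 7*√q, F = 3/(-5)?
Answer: -9 + 42*I*√3 ≈ -9.0 + 72.746*I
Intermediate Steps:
o(w) = 4*w² (o(w) = (2*w)² = 4*w²)
F = -⅗ (F = 3*(-⅕) = -⅗ ≈ -0.60000)
k(J) = 4*J²
v = 3 (v = -5*(-⅗) = 3)
v*X(-12) + K(k(6)) = 3*(7*√(-12)) - 9 = 3*(7*(2*I*√3)) - 9 = 3*(14*I*√3) - 9 = 42*I*√3 - 9 = -9 + 42*I*√3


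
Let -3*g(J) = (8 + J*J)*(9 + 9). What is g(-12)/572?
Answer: -228/143 ≈ -1.5944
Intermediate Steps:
g(J) = -48 - 6*J**2 (g(J) = -(8 + J*J)*(9 + 9)/3 = -(8 + J**2)*18/3 = -(144 + 18*J**2)/3 = -48 - 6*J**2)
g(-12)/572 = (-48 - 6*(-12)**2)/572 = (-48 - 6*144)*(1/572) = (-48 - 864)*(1/572) = -912*1/572 = -228/143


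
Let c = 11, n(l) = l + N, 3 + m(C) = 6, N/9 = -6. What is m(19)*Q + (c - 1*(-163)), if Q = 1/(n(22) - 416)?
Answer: 77949/448 ≈ 173.99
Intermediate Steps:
N = -54 (N = 9*(-6) = -54)
m(C) = 3 (m(C) = -3 + 6 = 3)
n(l) = -54 + l (n(l) = l - 54 = -54 + l)
Q = -1/448 (Q = 1/((-54 + 22) - 416) = 1/(-32 - 416) = 1/(-448) = -1/448 ≈ -0.0022321)
m(19)*Q + (c - 1*(-163)) = 3*(-1/448) + (11 - 1*(-163)) = -3/448 + (11 + 163) = -3/448 + 174 = 77949/448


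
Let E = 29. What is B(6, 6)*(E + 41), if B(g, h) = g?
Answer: 420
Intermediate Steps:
B(6, 6)*(E + 41) = 6*(29 + 41) = 6*70 = 420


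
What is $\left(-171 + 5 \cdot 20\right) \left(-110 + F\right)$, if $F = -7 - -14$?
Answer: $7313$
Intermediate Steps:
$F = 7$ ($F = -7 + 14 = 7$)
$\left(-171 + 5 \cdot 20\right) \left(-110 + F\right) = \left(-171 + 5 \cdot 20\right) \left(-110 + 7\right) = \left(-171 + 100\right) \left(-103\right) = \left(-71\right) \left(-103\right) = 7313$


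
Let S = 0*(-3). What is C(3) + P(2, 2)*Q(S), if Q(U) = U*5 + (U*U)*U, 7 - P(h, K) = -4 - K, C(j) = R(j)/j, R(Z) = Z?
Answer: 1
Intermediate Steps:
C(j) = 1 (C(j) = j/j = 1)
P(h, K) = 11 + K (P(h, K) = 7 - (-4 - K) = 7 + (4 + K) = 11 + K)
S = 0
Q(U) = U**3 + 5*U (Q(U) = 5*U + U**2*U = 5*U + U**3 = U**3 + 5*U)
C(3) + P(2, 2)*Q(S) = 1 + (11 + 2)*(0*(5 + 0**2)) = 1 + 13*(0*(5 + 0)) = 1 + 13*(0*5) = 1 + 13*0 = 1 + 0 = 1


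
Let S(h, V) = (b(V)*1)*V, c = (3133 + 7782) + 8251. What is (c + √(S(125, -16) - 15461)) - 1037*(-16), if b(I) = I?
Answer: 35758 + I*√15205 ≈ 35758.0 + 123.31*I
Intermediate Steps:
c = 19166 (c = 10915 + 8251 = 19166)
S(h, V) = V² (S(h, V) = (V*1)*V = V*V = V²)
(c + √(S(125, -16) - 15461)) - 1037*(-16) = (19166 + √((-16)² - 15461)) - 1037*(-16) = (19166 + √(256 - 15461)) + 16592 = (19166 + √(-15205)) + 16592 = (19166 + I*√15205) + 16592 = 35758 + I*√15205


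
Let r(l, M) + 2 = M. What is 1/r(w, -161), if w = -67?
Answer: -1/163 ≈ -0.0061350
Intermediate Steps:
r(l, M) = -2 + M
1/r(w, -161) = 1/(-2 - 161) = 1/(-163) = -1/163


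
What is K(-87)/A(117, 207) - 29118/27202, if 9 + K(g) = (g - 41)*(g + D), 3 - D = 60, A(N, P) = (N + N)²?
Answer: -60735709/82748484 ≈ -0.73398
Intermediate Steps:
A(N, P) = 4*N² (A(N, P) = (2*N)² = 4*N²)
D = -57 (D = 3 - 1*60 = 3 - 60 = -57)
K(g) = -9 + (-57 + g)*(-41 + g) (K(g) = -9 + (g - 41)*(g - 57) = -9 + (-41 + g)*(-57 + g) = -9 + (-57 + g)*(-41 + g))
K(-87)/A(117, 207) - 29118/27202 = (2328 + (-87)² - 98*(-87))/((4*117²)) - 29118/27202 = (2328 + 7569 + 8526)/((4*13689)) - 29118*1/27202 = 18423/54756 - 14559/13601 = 18423*(1/54756) - 14559/13601 = 2047/6084 - 14559/13601 = -60735709/82748484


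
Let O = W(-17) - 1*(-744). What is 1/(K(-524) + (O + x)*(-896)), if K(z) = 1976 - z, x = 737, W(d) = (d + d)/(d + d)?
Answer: -1/1325372 ≈ -7.5450e-7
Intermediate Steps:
W(d) = 1 (W(d) = (2*d)/((2*d)) = (2*d)*(1/(2*d)) = 1)
O = 745 (O = 1 - 1*(-744) = 1 + 744 = 745)
1/(K(-524) + (O + x)*(-896)) = 1/((1976 - 1*(-524)) + (745 + 737)*(-896)) = 1/((1976 + 524) + 1482*(-896)) = 1/(2500 - 1327872) = 1/(-1325372) = -1/1325372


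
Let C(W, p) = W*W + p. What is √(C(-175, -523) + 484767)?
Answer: √514869 ≈ 717.54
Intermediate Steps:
C(W, p) = p + W² (C(W, p) = W² + p = p + W²)
√(C(-175, -523) + 484767) = √((-523 + (-175)²) + 484767) = √((-523 + 30625) + 484767) = √(30102 + 484767) = √514869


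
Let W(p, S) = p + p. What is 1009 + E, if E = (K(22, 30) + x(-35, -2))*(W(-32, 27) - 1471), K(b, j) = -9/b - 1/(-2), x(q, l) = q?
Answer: 600539/11 ≈ 54594.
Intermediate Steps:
K(b, j) = 1/2 - 9/b (K(b, j) = -9/b - 1*(-1/2) = -9/b + 1/2 = 1/2 - 9/b)
W(p, S) = 2*p
E = 589440/11 (E = ((1/2)*(-18 + 22)/22 - 35)*(2*(-32) - 1471) = ((1/2)*(1/22)*4 - 35)*(-64 - 1471) = (1/11 - 35)*(-1535) = -384/11*(-1535) = 589440/11 ≈ 53585.)
1009 + E = 1009 + 589440/11 = 600539/11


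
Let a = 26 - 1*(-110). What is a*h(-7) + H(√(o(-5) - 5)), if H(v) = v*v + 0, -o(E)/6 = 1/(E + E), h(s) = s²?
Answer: 33298/5 ≈ 6659.6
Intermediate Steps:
a = 136 (a = 26 + 110 = 136)
o(E) = -3/E (o(E) = -6/(E + E) = -6*1/(2*E) = -3/E)
H(v) = v² (H(v) = v² + 0 = v²)
a*h(-7) + H(√(o(-5) - 5)) = 136*(-7)² + (√(-3/(-5) - 5))² = 136*49 + (√(-3*(-⅕) - 5))² = 6664 + (√(⅗ - 5))² = 6664 + (√(-22/5))² = 6664 + (I*√110/5)² = 6664 - 22/5 = 33298/5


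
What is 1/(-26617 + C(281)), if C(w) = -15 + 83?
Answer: -1/26549 ≈ -3.7666e-5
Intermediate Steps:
C(w) = 68
1/(-26617 + C(281)) = 1/(-26617 + 68) = 1/(-26549) = -1/26549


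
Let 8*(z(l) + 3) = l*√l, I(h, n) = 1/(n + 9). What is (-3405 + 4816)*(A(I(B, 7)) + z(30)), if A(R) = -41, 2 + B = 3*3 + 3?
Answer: -62084 + 21165*√30/4 ≈ -33103.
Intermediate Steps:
B = 10 (B = -2 + (3*3 + 3) = -2 + (9 + 3) = -2 + 12 = 10)
I(h, n) = 1/(9 + n)
z(l) = -3 + l^(3/2)/8 (z(l) = -3 + (l*√l)/8 = -3 + l^(3/2)/8)
(-3405 + 4816)*(A(I(B, 7)) + z(30)) = (-3405 + 4816)*(-41 + (-3 + 30^(3/2)/8)) = 1411*(-41 + (-3 + (30*√30)/8)) = 1411*(-41 + (-3 + 15*√30/4)) = 1411*(-44 + 15*√30/4) = -62084 + 21165*√30/4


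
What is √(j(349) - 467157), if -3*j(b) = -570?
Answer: I*√466967 ≈ 683.35*I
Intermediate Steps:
j(b) = 190 (j(b) = -⅓*(-570) = 190)
√(j(349) - 467157) = √(190 - 467157) = √(-466967) = I*√466967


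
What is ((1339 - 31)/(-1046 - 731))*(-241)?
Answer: 315228/1777 ≈ 177.39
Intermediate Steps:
((1339 - 31)/(-1046 - 731))*(-241) = (1308/(-1777))*(-241) = (1308*(-1/1777))*(-241) = -1308/1777*(-241) = 315228/1777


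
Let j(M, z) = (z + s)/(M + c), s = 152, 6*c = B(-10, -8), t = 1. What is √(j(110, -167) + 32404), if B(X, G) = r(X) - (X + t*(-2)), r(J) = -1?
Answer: √14589548974/671 ≈ 180.01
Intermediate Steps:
B(X, G) = 1 - X (B(X, G) = -1 - (X + 1*(-2)) = -1 - (X - 2) = -1 - (-2 + X) = -1 + (2 - X) = 1 - X)
c = 11/6 (c = (1 - 1*(-10))/6 = (1 + 10)/6 = (⅙)*11 = 11/6 ≈ 1.8333)
j(M, z) = (152 + z)/(11/6 + M) (j(M, z) = (z + 152)/(M + 11/6) = (152 + z)/(11/6 + M))
√(j(110, -167) + 32404) = √(6*(152 - 167)/(11 + 6*110) + 32404) = √(6*(-15)/(11 + 660) + 32404) = √(6*(-15)/671 + 32404) = √(6*(1/671)*(-15) + 32404) = √(-90/671 + 32404) = √(21742994/671) = √14589548974/671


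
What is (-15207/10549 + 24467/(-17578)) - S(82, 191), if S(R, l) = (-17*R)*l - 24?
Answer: 32764094141/123046 ≈ 2.6628e+5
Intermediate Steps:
S(R, l) = -24 - 17*R*l (S(R, l) = -17*R*l - 24 = -24 - 17*R*l)
(-15207/10549 + 24467/(-17578)) - S(82, 191) = (-15207/10549 + 24467/(-17578)) - (-24 - 17*82*191) = (-15207*1/10549 + 24467*(-1/17578)) - (-24 - 266254) = (-111/77 - 24467/17578) - 1*(-266278) = -348647/123046 + 266278 = 32764094141/123046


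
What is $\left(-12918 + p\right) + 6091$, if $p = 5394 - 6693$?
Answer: $-8126$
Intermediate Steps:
$p = -1299$
$\left(-12918 + p\right) + 6091 = \left(-12918 - 1299\right) + 6091 = -14217 + 6091 = -8126$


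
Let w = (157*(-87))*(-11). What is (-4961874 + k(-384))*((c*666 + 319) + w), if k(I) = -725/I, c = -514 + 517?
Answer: -145346492282153/192 ≈ -7.5701e+11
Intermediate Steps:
w = 150249 (w = -13659*(-11) = 150249)
c = 3
(-4961874 + k(-384))*((c*666 + 319) + w) = (-4961874 - 725/(-384))*((3*666 + 319) + 150249) = (-4961874 - 725*(-1/384))*((1998 + 319) + 150249) = (-4961874 + 725/384)*(2317 + 150249) = -1905358891/384*152566 = -145346492282153/192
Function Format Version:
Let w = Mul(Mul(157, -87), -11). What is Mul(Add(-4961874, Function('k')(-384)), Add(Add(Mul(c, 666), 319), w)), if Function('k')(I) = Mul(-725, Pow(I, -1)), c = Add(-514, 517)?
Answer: Rational(-145346492282153, 192) ≈ -7.5701e+11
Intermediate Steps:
w = 150249 (w = Mul(-13659, -11) = 150249)
c = 3
Mul(Add(-4961874, Function('k')(-384)), Add(Add(Mul(c, 666), 319), w)) = Mul(Add(-4961874, Mul(-725, Pow(-384, -1))), Add(Add(Mul(3, 666), 319), 150249)) = Mul(Add(-4961874, Mul(-725, Rational(-1, 384))), Add(Add(1998, 319), 150249)) = Mul(Add(-4961874, Rational(725, 384)), Add(2317, 150249)) = Mul(Rational(-1905358891, 384), 152566) = Rational(-145346492282153, 192)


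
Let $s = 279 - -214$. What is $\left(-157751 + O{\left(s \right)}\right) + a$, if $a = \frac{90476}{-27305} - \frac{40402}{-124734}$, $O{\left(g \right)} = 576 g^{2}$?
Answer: $\frac{238135256483733868}{1702930935} \approx 1.3984 \cdot 10^{8}$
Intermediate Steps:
$s = 493$ ($s = 279 + 214 = 493$)
$a = - \frac{5091128387}{1702930935}$ ($a = 90476 \left(- \frac{1}{27305}\right) - - \frac{20201}{62367} = - \frac{90476}{27305} + \frac{20201}{62367} = - \frac{5091128387}{1702930935} \approx -2.9896$)
$\left(-157751 + O{\left(s \right)}\right) + a = \left(-157751 + 576 \cdot 493^{2}\right) - \frac{5091128387}{1702930935} = \left(-157751 + 576 \cdot 243049\right) - \frac{5091128387}{1702930935} = \left(-157751 + 139996224\right) - \frac{5091128387}{1702930935} = 139838473 - \frac{5091128387}{1702930935} = \frac{238135256483733868}{1702930935}$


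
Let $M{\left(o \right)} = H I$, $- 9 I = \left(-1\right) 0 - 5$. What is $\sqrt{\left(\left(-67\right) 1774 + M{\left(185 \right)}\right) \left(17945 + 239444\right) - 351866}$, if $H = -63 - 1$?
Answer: $\frac{2 i \sqrt{68855051783}}{3} \approx 1.7494 \cdot 10^{5} i$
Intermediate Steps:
$H = -64$
$I = \frac{5}{9}$ ($I = - \frac{\left(-1\right) 0 - 5}{9} = - \frac{0 - 5}{9} = \left(- \frac{1}{9}\right) \left(-5\right) = \frac{5}{9} \approx 0.55556$)
$M{\left(o \right)} = - \frac{320}{9}$ ($M{\left(o \right)} = \left(-64\right) \frac{5}{9} = - \frac{320}{9}$)
$\sqrt{\left(\left(-67\right) 1774 + M{\left(185 \right)}\right) \left(17945 + 239444\right) - 351866} = \sqrt{\left(\left(-67\right) 1774 - \frac{320}{9}\right) \left(17945 + 239444\right) - 351866} = \sqrt{\left(-118858 - \frac{320}{9}\right) 257389 - 351866} = \sqrt{\left(- \frac{1070042}{9}\right) 257389 - 351866} = \sqrt{- \frac{275417040338}{9} - 351866} = \sqrt{- \frac{275420207132}{9}} = \frac{2 i \sqrt{68855051783}}{3}$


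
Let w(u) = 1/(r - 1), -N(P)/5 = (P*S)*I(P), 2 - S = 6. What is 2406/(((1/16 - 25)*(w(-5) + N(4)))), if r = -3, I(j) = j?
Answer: -51328/170107 ≈ -0.30174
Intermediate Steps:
S = -4 (S = 2 - 1*6 = 2 - 6 = -4)
N(P) = 20*P² (N(P) = -5*P*(-4)*P = -5*(-4*P)*P = -(-20)*P² = 20*P²)
w(u) = -¼ (w(u) = 1/(-3 - 1) = 1/(-4) = -¼)
2406/(((1/16 - 25)*(w(-5) + N(4)))) = 2406/(((1/16 - 25)*(-¼ + 20*4²))) = 2406/(((1/16 - 25)*(-¼ + 20*16))) = 2406/((-399*(-¼ + 320)/16)) = 2406/((-399/16*1279/4)) = 2406/(-510321/64) = 2406*(-64/510321) = -51328/170107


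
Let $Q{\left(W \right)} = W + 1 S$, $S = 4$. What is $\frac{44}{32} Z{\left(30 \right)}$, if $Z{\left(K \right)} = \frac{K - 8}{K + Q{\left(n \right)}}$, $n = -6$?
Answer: $\frac{121}{112} \approx 1.0804$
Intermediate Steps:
$Q{\left(W \right)} = 4 + W$ ($Q{\left(W \right)} = W + 1 \cdot 4 = W + 4 = 4 + W$)
$Z{\left(K \right)} = \frac{-8 + K}{-2 + K}$ ($Z{\left(K \right)} = \frac{K - 8}{K + \left(4 - 6\right)} = \frac{-8 + K}{K - 2} = \frac{-8 + K}{-2 + K}$)
$\frac{44}{32} Z{\left(30 \right)} = \frac{44}{32} \frac{-8 + 30}{-2 + 30} = 44 \cdot \frac{1}{32} \cdot \frac{1}{28} \cdot 22 = \frac{11 \cdot \frac{1}{28} \cdot 22}{8} = \frac{11}{8} \cdot \frac{11}{14} = \frac{121}{112}$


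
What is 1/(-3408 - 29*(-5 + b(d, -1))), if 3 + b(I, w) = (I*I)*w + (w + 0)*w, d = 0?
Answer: -1/3205 ≈ -0.00031201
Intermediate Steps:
b(I, w) = -3 + w² + w*I² (b(I, w) = -3 + ((I*I)*w + (w + 0)*w) = -3 + (I²*w + w*w) = -3 + (w*I² + w²) = -3 + (w² + w*I²) = -3 + w² + w*I²)
1/(-3408 - 29*(-5 + b(d, -1))) = 1/(-3408 - 29*(-5 + (-3 + (-1)² - 1*0²))) = 1/(-3408 - 29*(-5 + (-3 + 1 - 1*0))) = 1/(-3408 - 29*(-5 + (-3 + 1 + 0))) = 1/(-3408 - 29*(-5 - 2)) = 1/(-3408 - 29*(-7)) = 1/(-3408 + 203) = 1/(-3205) = -1/3205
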